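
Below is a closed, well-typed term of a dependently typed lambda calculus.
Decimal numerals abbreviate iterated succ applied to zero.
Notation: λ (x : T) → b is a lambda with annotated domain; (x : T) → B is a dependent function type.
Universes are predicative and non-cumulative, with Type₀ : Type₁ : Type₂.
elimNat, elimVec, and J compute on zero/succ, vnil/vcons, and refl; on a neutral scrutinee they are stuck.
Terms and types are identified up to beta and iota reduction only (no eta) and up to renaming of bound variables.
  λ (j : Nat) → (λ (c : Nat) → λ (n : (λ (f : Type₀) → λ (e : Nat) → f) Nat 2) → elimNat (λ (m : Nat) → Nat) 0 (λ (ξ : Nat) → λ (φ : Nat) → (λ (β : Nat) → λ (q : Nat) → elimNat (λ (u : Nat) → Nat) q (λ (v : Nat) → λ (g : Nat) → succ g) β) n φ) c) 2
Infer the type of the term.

the term's type:
  (j : Nat) → (c : Nat) → Nat


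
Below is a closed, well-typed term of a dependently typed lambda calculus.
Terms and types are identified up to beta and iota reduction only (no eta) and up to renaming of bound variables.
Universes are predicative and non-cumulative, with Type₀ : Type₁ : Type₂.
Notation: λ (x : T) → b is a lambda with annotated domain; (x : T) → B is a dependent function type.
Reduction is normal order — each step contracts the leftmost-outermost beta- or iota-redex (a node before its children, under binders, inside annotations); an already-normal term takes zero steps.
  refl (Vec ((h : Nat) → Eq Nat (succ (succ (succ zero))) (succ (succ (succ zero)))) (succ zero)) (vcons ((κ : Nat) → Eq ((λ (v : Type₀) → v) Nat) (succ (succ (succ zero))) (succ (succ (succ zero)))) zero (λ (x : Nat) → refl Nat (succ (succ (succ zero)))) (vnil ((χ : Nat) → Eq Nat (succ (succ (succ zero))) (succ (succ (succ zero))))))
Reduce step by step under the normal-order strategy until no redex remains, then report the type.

reduction (normal order):
  refl (Vec ((h : Nat) → Eq Nat (succ (succ (succ zero))) (succ (succ (succ zero)))) (succ zero)) (vcons ((κ : Nat) → Eq ((λ (v : Type₀) → v) Nat) (succ (succ (succ zero))) (succ (succ (succ zero)))) zero (λ (x : Nat) → refl Nat (succ (succ (succ zero)))) (vnil ((χ : Nat) → Eq Nat (succ (succ (succ zero))) (succ (succ (succ zero))))))
  ~> refl (Vec ((h : Nat) → Eq Nat (succ (succ (succ zero))) (succ (succ (succ zero)))) (succ zero)) (vcons ((κ : Nat) → Eq Nat (succ (succ (succ zero))) (succ (succ (succ zero)))) zero (λ (v : Nat) → refl Nat (succ (succ (succ zero)))) (vnil ((x : Nat) → Eq Nat (succ (succ (succ zero))) (succ (succ (succ zero))))))
the term's type:
  Eq (Vec ((h : Nat) → Eq Nat (succ (succ (succ zero))) (succ (succ (succ zero)))) (succ zero)) (vcons ((κ : Nat) → Eq Nat (succ (succ (succ zero))) (succ (succ (succ zero)))) zero (λ (v : Nat) → refl Nat (succ (succ (succ zero)))) (vnil ((x : Nat) → Eq Nat (succ (succ (succ zero))) (succ (succ (succ zero)))))) (vcons ((χ : Nat) → Eq Nat (succ (succ (succ zero))) (succ (succ (succ zero)))) zero (λ (ρ : Nat) → refl Nat (succ (succ (succ zero)))) (vnil ((α : Nat) → Eq Nat (succ (succ (succ zero))) (succ (succ (succ zero))))))


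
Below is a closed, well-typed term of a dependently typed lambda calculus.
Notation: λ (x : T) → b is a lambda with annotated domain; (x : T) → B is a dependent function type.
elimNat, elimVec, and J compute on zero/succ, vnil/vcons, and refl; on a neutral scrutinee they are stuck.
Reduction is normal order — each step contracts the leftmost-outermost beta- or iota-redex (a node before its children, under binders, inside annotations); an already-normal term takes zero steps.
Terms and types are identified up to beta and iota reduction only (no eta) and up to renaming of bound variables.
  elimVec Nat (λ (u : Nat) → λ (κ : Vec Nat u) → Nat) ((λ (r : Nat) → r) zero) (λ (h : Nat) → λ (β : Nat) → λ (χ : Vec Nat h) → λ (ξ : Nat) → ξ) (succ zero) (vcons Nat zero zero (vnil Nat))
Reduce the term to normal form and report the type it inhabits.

resulting normal form:
  zero
inferred type:
  Nat
observation: normalization takes exactly 7 steps under the normal-order strategy.


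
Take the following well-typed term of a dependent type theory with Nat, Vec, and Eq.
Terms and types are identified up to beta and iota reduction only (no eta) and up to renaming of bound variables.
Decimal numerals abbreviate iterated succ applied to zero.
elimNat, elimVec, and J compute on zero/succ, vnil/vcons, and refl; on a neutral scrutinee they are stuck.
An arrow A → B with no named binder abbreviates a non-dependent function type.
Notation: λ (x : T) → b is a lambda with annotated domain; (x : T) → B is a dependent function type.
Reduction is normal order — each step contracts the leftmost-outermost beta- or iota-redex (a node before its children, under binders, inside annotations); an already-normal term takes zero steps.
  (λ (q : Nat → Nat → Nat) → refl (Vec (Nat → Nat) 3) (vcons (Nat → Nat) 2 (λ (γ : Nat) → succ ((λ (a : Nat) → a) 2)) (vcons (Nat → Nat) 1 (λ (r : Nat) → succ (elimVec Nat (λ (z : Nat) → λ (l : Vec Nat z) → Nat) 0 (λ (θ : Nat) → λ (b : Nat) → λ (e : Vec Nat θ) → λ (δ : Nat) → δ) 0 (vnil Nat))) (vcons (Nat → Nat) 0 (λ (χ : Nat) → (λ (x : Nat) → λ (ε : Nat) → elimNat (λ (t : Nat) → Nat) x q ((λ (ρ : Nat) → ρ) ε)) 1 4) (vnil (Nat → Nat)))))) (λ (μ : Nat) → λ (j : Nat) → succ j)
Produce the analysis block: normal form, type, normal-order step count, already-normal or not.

resulting normal form:
  refl (Vec (Nat → Nat) 3) (vcons (Nat → Nat) 2 (λ (q : Nat) → 3) (vcons (Nat → Nat) 1 (λ (γ : Nat) → 1) (vcons (Nat → Nat) 0 (λ (a : Nat) → 5) (vnil (Nat → Nat)))))
type:
  Eq (Vec (Nat → Nat) 3) (vcons (Nat → Nat) 2 (λ (q : Nat) → 3) (vcons (Nat → Nat) 1 (λ (γ : Nat) → 1) (vcons (Nat → Nat) 0 (λ (a : Nat) → 5) (vnil (Nat → Nat))))) (vcons (Nat → Nat) 2 (λ (r : Nat) → 3) (vcons (Nat → Nat) 1 (λ (z : Nat) → 1) (vcons (Nat → Nat) 0 (λ (l : Nat) → 5) (vnil (Nat → Nat)))))
reduction steps (normal order): 19
already normal: no
first redex: a beta-redex


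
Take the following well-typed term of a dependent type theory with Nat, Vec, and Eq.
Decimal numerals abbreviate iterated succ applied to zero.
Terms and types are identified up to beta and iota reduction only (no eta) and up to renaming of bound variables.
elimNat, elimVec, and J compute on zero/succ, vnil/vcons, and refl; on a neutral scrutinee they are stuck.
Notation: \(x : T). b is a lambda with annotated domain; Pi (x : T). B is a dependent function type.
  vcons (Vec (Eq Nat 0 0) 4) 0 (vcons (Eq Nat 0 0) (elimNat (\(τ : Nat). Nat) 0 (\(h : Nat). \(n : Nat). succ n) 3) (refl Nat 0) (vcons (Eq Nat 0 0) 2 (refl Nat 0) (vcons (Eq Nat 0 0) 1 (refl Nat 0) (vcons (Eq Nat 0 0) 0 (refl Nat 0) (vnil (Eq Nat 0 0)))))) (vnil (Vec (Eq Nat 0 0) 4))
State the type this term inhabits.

type:
  Vec (Vec (Eq Nat 0 0) 4) 1


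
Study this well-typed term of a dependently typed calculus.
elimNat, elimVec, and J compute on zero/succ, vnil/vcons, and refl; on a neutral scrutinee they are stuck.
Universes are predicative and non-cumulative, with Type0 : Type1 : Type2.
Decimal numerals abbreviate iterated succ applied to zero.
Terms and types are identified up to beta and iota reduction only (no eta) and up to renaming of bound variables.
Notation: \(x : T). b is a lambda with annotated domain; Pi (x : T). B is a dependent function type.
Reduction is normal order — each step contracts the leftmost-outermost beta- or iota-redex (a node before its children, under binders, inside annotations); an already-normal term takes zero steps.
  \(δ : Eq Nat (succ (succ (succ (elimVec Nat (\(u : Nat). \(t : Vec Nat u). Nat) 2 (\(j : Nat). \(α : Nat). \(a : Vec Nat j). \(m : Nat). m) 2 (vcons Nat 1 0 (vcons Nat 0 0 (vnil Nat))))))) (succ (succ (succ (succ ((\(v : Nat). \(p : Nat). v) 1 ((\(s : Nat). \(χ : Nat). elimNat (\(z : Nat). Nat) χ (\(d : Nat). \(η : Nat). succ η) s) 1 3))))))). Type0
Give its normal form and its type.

resulting normal form:
  \(δ : Eq Nat 5 5). Type0
type:
  Pi (δ : Eq Nat 5 5). Type1


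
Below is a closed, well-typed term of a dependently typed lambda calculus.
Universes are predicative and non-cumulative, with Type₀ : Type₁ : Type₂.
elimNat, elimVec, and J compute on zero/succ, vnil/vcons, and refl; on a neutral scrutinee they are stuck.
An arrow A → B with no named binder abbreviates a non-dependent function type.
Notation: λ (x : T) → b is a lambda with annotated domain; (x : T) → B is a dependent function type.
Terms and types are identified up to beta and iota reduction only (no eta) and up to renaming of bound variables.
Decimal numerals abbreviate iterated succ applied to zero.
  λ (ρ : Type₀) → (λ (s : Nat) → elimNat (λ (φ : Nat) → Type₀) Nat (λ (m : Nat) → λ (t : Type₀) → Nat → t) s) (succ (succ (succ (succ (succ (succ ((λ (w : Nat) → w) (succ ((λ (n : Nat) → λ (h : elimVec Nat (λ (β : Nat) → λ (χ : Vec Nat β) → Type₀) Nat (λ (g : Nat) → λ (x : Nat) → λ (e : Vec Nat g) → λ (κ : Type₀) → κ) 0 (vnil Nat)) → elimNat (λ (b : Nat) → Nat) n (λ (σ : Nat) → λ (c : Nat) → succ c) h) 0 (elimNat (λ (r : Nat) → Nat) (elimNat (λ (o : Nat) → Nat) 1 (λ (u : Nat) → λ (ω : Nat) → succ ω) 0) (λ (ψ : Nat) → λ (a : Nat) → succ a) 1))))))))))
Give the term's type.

the term's type:
  Type₀ → Type₀


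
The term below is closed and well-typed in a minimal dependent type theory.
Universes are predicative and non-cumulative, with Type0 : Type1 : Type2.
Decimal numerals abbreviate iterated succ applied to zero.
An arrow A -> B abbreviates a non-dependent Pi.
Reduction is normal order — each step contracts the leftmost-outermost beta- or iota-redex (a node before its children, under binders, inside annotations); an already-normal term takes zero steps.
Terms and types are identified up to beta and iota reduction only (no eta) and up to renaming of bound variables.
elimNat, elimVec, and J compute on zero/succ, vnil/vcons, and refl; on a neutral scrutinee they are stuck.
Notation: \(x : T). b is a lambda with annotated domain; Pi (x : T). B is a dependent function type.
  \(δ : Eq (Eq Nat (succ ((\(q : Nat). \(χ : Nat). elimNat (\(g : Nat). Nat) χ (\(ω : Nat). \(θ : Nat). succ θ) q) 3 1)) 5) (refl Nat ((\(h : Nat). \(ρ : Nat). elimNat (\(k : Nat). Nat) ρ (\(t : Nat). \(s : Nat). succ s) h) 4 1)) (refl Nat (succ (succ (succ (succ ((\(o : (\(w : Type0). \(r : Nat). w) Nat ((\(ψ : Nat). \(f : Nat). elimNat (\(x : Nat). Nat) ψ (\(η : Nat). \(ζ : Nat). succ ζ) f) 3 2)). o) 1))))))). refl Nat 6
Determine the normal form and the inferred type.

resulting normal form:
  \(δ : Eq (Eq Nat 5 5) (refl Nat 5) (refl Nat 5)). refl Nat 6
inferred type:
  Eq (Eq Nat 5 5) (refl Nat 5) (refl Nat 5) -> Eq Nat 6 6
observation: 28 normal-order steps separate the term from its normal form.


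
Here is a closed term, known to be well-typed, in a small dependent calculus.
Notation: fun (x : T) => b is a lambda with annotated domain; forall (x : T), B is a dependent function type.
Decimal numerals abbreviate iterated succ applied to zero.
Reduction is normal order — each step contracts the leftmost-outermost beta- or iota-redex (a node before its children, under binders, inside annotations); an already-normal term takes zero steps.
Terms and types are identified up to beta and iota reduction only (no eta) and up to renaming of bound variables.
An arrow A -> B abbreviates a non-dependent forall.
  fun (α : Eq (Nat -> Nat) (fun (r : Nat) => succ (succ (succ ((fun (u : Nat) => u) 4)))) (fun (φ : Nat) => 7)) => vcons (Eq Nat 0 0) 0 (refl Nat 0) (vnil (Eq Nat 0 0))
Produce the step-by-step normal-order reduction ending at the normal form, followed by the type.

normal-order reduction:
  fun (α : Eq (Nat -> Nat) (fun (r : Nat) => succ (succ (succ ((fun (u : Nat) => u) 4)))) (fun (φ : Nat) => 7)) => vcons (Eq Nat 0 0) 0 (refl Nat 0) (vnil (Eq Nat 0 0))
  ~> fun (α : Eq (Nat -> Nat) (fun (r : Nat) => 7) (fun (u : Nat) => 7)) => vcons (Eq Nat 0 0) 0 (refl Nat 0) (vnil (Eq Nat 0 0))
the term's type:
  Eq (Nat -> Nat) (fun (α : Nat) => 7) (fun (r : Nat) => 7) -> Vec (Eq Nat 0 0) 1


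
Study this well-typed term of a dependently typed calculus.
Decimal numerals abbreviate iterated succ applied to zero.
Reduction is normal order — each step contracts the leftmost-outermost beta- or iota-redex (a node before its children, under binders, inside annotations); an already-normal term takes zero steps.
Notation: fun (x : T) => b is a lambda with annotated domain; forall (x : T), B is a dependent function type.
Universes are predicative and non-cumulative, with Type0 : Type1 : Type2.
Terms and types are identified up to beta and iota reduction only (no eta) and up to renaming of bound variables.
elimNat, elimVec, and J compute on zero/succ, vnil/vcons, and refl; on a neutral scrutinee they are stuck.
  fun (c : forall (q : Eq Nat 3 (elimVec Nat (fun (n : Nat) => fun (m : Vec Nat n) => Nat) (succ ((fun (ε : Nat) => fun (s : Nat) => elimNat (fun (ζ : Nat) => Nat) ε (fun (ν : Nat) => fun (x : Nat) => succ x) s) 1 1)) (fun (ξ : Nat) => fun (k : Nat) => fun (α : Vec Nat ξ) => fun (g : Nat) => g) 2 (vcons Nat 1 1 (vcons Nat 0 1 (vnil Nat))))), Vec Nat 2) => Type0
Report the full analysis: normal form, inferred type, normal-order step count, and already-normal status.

normal form:
  fun (c : forall (q : Eq Nat 3 3), Vec Nat 2) => Type0
the term's type:
  forall (c : forall (q : Eq Nat 3 3), Vec Nat 2), Type1
reduction steps (normal order): 17
term was already normal: no
first redex: an elimVec iota-redex


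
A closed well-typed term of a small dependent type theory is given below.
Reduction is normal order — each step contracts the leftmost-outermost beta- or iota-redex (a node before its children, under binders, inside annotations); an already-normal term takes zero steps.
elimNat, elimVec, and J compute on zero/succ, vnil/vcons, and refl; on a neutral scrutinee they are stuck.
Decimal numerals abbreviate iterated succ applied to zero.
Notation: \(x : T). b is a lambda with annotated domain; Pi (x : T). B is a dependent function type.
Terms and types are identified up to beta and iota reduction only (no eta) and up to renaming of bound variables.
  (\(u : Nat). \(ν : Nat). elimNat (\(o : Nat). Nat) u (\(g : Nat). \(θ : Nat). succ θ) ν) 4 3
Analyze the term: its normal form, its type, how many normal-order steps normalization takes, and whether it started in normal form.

reduced normal form:
  7
the term's type:
  Nat
reduction steps (normal order): 12
term was already normal: no
first redex: a beta-redex


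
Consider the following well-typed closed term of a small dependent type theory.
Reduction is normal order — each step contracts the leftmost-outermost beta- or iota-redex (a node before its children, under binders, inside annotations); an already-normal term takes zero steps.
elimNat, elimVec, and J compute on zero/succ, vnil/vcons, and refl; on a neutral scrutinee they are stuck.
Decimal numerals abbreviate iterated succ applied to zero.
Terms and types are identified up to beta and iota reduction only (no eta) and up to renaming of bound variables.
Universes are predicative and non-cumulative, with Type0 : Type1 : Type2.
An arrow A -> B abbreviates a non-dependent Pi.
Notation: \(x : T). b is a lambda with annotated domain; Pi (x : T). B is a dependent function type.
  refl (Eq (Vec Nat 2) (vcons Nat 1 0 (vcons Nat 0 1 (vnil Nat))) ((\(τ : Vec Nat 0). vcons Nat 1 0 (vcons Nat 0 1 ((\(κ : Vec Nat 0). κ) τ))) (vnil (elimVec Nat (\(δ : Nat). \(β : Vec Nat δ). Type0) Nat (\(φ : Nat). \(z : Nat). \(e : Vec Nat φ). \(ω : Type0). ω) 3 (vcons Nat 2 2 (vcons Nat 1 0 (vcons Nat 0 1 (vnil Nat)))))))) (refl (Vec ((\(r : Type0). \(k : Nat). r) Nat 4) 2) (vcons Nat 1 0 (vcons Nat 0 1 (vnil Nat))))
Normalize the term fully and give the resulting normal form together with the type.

normal form:
  refl (Eq (Vec Nat 2) (vcons Nat 1 0 (vcons Nat 0 1 (vnil Nat))) (vcons Nat 1 0 (vcons Nat 0 1 (vnil Nat)))) (refl (Vec Nat 2) (vcons Nat 1 0 (vcons Nat 0 1 (vnil Nat))))
the term's type:
  Eq (Eq (Vec Nat 2) (vcons Nat 1 0 (vcons Nat 0 1 (vnil Nat))) (vcons Nat 1 0 (vcons Nat 0 1 (vnil Nat)))) (refl (Vec Nat 2) (vcons Nat 1 0 (vcons Nat 0 1 (vnil Nat)))) (refl (Vec Nat 2) (vcons Nat 1 0 (vcons Nat 0 1 (vnil Nat))))
observation: the term reaches its normal form after 20 normal-order steps.


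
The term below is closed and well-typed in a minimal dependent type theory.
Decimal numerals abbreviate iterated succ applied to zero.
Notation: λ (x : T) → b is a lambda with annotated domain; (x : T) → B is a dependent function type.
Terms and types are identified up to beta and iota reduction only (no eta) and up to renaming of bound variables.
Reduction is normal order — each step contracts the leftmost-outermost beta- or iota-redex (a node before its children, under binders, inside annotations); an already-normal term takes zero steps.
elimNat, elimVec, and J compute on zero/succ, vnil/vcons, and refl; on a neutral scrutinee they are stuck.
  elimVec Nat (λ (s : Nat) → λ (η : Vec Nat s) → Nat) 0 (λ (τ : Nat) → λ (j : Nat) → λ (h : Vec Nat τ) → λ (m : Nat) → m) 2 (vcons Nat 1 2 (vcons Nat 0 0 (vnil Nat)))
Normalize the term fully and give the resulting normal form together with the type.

reduced normal form:
  0
type:
  Nat
observation: 11 normal-order steps separate the term from its normal form.


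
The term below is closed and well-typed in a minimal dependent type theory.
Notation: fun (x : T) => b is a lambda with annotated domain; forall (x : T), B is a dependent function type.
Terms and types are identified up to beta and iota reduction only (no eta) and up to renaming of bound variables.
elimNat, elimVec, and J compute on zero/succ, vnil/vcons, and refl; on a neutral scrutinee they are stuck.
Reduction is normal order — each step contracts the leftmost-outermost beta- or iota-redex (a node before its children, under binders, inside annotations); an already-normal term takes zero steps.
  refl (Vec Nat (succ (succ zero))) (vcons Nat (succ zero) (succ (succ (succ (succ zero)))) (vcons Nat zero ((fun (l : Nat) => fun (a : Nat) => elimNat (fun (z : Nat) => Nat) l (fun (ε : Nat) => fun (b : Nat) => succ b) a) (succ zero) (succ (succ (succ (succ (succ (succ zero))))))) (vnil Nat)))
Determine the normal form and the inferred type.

normal form:
  refl (Vec Nat (succ (succ zero))) (vcons Nat (succ zero) (succ (succ (succ (succ zero)))) (vcons Nat zero (succ (succ (succ (succ (succ (succ (succ zero))))))) (vnil Nat)))
the term's type:
  Eq (Vec Nat (succ (succ zero))) (vcons Nat (succ zero) (succ (succ (succ (succ zero)))) (vcons Nat zero (succ (succ (succ (succ (succ (succ (succ zero))))))) (vnil Nat))) (vcons Nat (succ zero) (succ (succ (succ (succ zero)))) (vcons Nat zero (succ (succ (succ (succ (succ (succ (succ zero))))))) (vnil Nat)))


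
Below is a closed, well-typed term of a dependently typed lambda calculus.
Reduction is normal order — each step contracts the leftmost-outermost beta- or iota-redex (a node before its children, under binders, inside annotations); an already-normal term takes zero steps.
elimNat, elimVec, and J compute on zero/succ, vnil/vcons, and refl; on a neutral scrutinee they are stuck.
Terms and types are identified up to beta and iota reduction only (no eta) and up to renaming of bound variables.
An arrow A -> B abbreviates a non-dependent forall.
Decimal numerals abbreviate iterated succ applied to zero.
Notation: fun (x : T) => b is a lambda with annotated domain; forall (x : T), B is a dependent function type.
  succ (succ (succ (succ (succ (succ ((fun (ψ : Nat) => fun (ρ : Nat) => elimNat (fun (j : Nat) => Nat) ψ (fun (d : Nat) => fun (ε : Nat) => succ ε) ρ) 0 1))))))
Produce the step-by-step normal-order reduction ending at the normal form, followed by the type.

normal-order reduction:
  succ (succ (succ (succ (succ (succ ((fun (ψ : Nat) => fun (ρ : Nat) => elimNat (fun (j : Nat) => Nat) ψ (fun (d : Nat) => fun (ε : Nat) => succ ε) ρ) 0 1))))))
  ~> succ (succ (succ (succ (succ (succ ((fun (ψ : Nat) => elimNat (fun (ρ : Nat) => Nat) 0 (fun (j : Nat) => fun (d : Nat) => succ d) ψ) 1))))))
  ~> succ (succ (succ (succ (succ (succ (elimNat (fun (ψ : Nat) => Nat) 0 (fun (ρ : Nat) => fun (j : Nat) => succ j) 1))))))
  ~> succ (succ (succ (succ (succ (succ ((fun (ψ : Nat) => fun (ρ : Nat) => succ ρ) 0 (elimNat (fun (j : Nat) => Nat) 0 (fun (d : Nat) => fun (ε : Nat) => succ ε) 0)))))))
  ~> succ (succ (succ (succ (succ (succ ((fun (ψ : Nat) => succ ψ) (elimNat (fun (ρ : Nat) => Nat) 0 (fun (j : Nat) => fun (d : Nat) => succ d) 0)))))))
  ~> succ (succ (succ (succ (succ (succ (succ (elimNat (fun (ψ : Nat) => Nat) 0 (fun (ρ : Nat) => fun (j : Nat) => succ j) 0)))))))
  ~> 7
type:
  Nat


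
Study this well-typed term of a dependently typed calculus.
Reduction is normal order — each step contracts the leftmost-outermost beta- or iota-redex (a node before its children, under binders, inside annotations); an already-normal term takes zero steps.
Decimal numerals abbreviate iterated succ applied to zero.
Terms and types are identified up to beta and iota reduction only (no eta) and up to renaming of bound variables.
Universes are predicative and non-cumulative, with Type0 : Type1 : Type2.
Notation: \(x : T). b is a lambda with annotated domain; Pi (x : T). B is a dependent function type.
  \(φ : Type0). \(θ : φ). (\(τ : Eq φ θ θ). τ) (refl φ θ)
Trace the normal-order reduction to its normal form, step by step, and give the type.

reduction (normal order):
  \(φ : Type0). \(θ : φ). (\(τ : Eq φ θ θ). τ) (refl φ θ)
  ~> \(φ : Type0). \(θ : φ). refl φ θ
inferred type:
  Pi (φ : Type0). Pi (θ : φ). Eq φ θ θ


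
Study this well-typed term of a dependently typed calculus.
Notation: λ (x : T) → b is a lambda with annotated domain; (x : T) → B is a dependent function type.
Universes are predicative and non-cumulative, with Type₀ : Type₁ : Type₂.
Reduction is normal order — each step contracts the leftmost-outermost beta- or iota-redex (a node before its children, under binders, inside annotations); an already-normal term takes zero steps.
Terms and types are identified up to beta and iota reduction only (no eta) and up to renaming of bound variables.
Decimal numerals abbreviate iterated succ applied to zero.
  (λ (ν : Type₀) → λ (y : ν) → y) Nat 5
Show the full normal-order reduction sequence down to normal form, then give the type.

normal-order reduction sequence:
  (λ (ν : Type₀) → λ (y : ν) → y) Nat 5
  ~> (λ (ν : Nat) → ν) 5
  ~> 5
the term's type:
  Nat


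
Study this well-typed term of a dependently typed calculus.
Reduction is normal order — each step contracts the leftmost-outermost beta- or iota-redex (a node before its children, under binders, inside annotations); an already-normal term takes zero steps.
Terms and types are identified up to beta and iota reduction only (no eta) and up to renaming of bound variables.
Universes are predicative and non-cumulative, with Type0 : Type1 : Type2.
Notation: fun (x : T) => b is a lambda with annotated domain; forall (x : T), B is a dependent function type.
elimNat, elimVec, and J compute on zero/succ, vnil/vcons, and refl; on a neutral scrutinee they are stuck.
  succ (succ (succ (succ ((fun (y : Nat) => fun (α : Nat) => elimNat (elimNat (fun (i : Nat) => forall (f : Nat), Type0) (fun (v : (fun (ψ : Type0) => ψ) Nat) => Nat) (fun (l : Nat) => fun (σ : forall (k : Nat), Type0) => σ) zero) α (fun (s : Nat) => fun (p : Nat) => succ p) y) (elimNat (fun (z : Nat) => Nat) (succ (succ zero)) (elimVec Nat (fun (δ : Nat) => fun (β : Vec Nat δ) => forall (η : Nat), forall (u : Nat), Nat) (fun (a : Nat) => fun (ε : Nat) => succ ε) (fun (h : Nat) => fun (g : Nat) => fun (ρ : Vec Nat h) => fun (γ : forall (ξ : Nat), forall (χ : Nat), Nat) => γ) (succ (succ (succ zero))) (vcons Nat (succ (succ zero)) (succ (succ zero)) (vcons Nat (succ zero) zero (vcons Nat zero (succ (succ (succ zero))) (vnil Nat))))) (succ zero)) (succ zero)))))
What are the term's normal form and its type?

reduced normal form:
  succ (succ (succ (succ (succ (succ (succ (succ zero)))))))
inferred type:
  Nat
observation: the term reaches its normal form after 34 normal-order steps.


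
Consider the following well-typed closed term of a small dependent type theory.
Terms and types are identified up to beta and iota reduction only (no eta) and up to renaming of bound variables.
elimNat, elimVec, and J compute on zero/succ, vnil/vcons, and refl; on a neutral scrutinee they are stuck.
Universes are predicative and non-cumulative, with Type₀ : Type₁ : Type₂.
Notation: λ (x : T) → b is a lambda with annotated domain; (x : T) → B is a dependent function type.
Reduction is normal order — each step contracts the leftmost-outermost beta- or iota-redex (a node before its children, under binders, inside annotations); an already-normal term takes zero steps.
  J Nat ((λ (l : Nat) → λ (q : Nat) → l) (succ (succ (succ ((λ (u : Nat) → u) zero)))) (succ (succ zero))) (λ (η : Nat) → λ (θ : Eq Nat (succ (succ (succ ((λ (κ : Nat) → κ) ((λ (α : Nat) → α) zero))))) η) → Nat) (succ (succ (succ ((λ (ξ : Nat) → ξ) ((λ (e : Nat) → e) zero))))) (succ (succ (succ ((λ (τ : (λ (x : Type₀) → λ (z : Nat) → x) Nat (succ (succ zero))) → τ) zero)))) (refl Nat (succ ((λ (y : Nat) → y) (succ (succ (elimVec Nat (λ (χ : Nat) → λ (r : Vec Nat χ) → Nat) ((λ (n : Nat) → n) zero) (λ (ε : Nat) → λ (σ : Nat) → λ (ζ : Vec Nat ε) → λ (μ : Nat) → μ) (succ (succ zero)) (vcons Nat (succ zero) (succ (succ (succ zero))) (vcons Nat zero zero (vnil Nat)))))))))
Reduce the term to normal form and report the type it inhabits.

reduced normal form:
  succ (succ (succ zero))
inferred type:
  Nat


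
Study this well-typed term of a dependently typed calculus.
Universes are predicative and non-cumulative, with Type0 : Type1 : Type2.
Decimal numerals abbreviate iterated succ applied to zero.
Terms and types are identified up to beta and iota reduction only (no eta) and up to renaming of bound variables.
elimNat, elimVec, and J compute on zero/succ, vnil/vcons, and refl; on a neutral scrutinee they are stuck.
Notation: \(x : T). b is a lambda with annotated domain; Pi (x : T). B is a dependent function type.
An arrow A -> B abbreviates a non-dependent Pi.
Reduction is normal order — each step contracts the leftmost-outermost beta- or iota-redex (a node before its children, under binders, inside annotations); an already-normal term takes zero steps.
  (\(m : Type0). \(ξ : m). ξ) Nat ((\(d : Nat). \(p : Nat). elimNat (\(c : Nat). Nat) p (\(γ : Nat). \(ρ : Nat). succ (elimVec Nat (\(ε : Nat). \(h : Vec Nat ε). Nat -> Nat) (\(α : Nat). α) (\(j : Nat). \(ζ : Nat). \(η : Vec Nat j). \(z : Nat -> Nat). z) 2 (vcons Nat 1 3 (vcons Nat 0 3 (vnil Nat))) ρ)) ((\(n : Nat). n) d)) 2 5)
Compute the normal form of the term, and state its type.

reduced normal form:
  7
inferred type:
  Nat


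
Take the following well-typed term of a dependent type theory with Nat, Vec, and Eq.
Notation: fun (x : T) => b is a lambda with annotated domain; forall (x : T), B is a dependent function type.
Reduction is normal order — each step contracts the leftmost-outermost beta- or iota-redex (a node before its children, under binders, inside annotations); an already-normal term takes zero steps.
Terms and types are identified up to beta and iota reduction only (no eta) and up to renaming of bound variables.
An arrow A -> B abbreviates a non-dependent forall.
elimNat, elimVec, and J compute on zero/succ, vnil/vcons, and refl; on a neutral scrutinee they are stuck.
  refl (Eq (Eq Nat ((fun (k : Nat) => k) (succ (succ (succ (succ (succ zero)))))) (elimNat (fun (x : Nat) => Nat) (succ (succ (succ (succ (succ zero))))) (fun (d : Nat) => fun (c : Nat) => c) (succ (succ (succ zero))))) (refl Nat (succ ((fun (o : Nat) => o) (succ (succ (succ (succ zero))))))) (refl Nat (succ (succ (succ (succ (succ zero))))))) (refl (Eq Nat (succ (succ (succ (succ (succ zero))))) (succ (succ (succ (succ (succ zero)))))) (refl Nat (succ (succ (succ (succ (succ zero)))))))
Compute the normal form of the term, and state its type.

reduced normal form:
  refl (Eq (Eq Nat (succ (succ (succ (succ (succ zero))))) (succ (succ (succ (succ (succ zero)))))) (refl Nat (succ (succ (succ (succ (succ zero)))))) (refl Nat (succ (succ (succ (succ (succ zero))))))) (refl (Eq Nat (succ (succ (succ (succ (succ zero))))) (succ (succ (succ (succ (succ zero)))))) (refl Nat (succ (succ (succ (succ (succ zero)))))))
type:
  Eq (Eq (Eq Nat (succ (succ (succ (succ (succ zero))))) (succ (succ (succ (succ (succ zero)))))) (refl Nat (succ (succ (succ (succ (succ zero)))))) (refl Nat (succ (succ (succ (succ (succ zero))))))) (refl (Eq Nat (succ (succ (succ (succ (succ zero))))) (succ (succ (succ (succ (succ zero)))))) (refl Nat (succ (succ (succ (succ (succ zero))))))) (refl (Eq Nat (succ (succ (succ (succ (succ zero))))) (succ (succ (succ (succ (succ zero)))))) (refl Nat (succ (succ (succ (succ (succ zero)))))))
observation: the leftmost-outermost redex is a beta-redex, and normalization takes 12 steps.


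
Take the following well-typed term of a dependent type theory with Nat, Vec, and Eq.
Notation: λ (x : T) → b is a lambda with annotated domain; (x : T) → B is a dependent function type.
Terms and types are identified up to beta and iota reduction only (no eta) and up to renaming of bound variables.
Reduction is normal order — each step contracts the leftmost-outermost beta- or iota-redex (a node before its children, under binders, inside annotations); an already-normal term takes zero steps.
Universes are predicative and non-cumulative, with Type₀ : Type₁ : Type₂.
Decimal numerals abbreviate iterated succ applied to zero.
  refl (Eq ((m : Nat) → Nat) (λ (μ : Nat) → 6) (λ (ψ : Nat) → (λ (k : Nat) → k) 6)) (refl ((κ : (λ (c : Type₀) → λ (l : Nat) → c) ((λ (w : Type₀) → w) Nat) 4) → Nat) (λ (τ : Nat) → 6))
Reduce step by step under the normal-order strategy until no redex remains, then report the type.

reduction (normal order):
  refl (Eq ((m : Nat) → Nat) (λ (μ : Nat) → 6) (λ (ψ : Nat) → (λ (k : Nat) → k) 6)) (refl ((κ : (λ (c : Type₀) → λ (l : Nat) → c) ((λ (w : Type₀) → w) Nat) 4) → Nat) (λ (τ : Nat) → 6))
  ~> refl (Eq ((m : Nat) → Nat) (λ (μ : Nat) → 6) (λ (ψ : Nat) → 6)) (refl ((k : (λ (κ : Type₀) → λ (c : Nat) → κ) ((λ (l : Type₀) → l) Nat) 4) → Nat) (λ (w : Nat) → 6))
  ~> refl (Eq ((m : Nat) → Nat) (λ (μ : Nat) → 6) (λ (ψ : Nat) → 6)) (refl ((k : (λ (κ : Nat) → (λ (c : Type₀) → c) Nat) 4) → Nat) (λ (l : Nat) → 6))
  ~> refl (Eq ((m : Nat) → Nat) (λ (μ : Nat) → 6) (λ (ψ : Nat) → 6)) (refl ((k : (λ (κ : Type₀) → κ) Nat) → Nat) (λ (c : Nat) → 6))
  ~> refl (Eq ((m : Nat) → Nat) (λ (μ : Nat) → 6) (λ (ψ : Nat) → 6)) (refl ((k : Nat) → Nat) (λ (κ : Nat) → 6))
type:
  Eq (Eq ((m : Nat) → Nat) (λ (μ : Nat) → 6) (λ (ψ : Nat) → 6)) (refl ((k : Nat) → Nat) (λ (κ : Nat) → 6)) (refl ((c : Nat) → Nat) (λ (l : Nat) → 6))


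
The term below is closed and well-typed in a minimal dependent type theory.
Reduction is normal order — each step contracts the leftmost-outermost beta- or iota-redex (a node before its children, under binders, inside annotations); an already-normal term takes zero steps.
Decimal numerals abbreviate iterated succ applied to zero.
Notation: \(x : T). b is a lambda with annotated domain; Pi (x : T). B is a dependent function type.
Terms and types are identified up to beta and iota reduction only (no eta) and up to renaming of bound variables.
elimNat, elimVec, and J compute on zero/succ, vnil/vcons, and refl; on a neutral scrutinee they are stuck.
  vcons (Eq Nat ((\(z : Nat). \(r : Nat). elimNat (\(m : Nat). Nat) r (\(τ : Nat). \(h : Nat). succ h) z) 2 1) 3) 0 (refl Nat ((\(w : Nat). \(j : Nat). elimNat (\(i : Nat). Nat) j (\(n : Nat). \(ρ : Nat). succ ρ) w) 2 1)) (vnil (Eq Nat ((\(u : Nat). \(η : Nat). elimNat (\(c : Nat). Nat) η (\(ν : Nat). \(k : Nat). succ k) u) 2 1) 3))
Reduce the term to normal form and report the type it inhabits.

resulting normal form:
  vcons (Eq Nat 3 3) 0 (refl Nat 3) (vnil (Eq Nat 3 3))
the term's type:
  Vec (Eq Nat 3 3) 1


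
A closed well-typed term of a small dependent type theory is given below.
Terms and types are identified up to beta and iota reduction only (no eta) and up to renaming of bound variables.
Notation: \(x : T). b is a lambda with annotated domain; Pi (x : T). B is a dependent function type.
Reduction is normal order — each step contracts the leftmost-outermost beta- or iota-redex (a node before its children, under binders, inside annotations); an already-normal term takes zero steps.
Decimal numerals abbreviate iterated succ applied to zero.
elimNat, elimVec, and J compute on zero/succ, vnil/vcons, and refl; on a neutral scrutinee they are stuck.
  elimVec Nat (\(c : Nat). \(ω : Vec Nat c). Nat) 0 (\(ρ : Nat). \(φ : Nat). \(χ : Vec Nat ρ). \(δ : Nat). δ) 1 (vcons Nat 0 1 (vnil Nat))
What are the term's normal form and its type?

reduced normal form:
  0
the term's type:
  Nat


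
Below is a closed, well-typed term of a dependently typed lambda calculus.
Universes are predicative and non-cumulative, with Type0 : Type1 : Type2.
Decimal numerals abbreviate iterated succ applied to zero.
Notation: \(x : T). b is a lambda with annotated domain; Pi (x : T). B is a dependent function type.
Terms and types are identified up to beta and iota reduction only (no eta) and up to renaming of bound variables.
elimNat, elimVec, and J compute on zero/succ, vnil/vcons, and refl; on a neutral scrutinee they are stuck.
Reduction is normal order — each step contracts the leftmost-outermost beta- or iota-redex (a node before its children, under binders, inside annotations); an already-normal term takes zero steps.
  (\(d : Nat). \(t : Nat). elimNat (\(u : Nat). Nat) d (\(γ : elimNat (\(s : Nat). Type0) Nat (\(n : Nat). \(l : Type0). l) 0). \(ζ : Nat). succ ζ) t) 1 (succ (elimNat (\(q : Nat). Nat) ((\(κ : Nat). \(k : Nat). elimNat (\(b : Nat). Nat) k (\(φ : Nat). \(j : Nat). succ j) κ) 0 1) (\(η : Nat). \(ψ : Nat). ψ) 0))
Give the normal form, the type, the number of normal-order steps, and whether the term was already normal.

normal form:
  3
inferred type:
  Nat
reduction steps (normal order): 14
term was already normal: no
first contracted redex: a beta-redex


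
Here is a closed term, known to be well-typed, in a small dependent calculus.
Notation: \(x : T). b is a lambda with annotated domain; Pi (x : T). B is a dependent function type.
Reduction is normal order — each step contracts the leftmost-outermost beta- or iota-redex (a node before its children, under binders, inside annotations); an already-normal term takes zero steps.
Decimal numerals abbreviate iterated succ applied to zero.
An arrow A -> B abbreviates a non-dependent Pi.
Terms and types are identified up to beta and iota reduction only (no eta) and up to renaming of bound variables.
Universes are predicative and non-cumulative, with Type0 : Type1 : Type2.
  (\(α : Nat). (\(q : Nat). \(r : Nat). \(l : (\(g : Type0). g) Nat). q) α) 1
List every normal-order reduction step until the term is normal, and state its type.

reduction (normal order):
  (\(α : Nat). (\(q : Nat). \(r : Nat). \(l : (\(g : Type0). g) Nat). q) α) 1
  ~> (\(α : Nat). \(q : Nat). \(r : (\(l : Type0). l) Nat). α) 1
  ~> \(α : Nat). \(q : (\(r : Type0). r) Nat). 1
  ~> \(α : Nat). \(q : Nat). 1
the term's type:
  Nat -> Nat -> Nat


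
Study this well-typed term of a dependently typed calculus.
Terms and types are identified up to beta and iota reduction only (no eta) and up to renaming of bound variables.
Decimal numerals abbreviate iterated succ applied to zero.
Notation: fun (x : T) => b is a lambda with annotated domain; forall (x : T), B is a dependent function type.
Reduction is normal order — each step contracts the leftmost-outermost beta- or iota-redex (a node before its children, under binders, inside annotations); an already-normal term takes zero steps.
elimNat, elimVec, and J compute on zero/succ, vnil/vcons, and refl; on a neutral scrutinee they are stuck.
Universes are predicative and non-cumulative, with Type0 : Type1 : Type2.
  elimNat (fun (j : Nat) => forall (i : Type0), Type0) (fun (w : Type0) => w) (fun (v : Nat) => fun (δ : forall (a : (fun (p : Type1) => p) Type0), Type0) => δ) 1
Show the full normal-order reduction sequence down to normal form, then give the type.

reduction (normal order):
  elimNat (fun (j : Nat) => forall (i : Type0), Type0) (fun (w : Type0) => w) (fun (v : Nat) => fun (δ : forall (a : (fun (p : Type1) => p) Type0), Type0) => δ) 1
  ~> (fun (j : Nat) => fun (i : forall (w : (fun (v : Type1) => v) Type0), Type0) => i) 0 (elimNat (fun (δ : Nat) => forall (a : Type0), Type0) (fun (p : Type0) => p) (fun (η : Nat) => fun (x : forall (σ : (fun (r : Type1) => r) Type0), Type0) => x) 0)
  ~> (fun (j : forall (i : (fun (w : Type1) => w) Type0), Type0) => j) (elimNat (fun (v : Nat) => forall (δ : Type0), Type0) (fun (a : Type0) => a) (fun (p : Nat) => fun (η : forall (x : (fun (σ : Type1) => σ) Type0), Type0) => η) 0)
  ~> elimNat (fun (j : Nat) => forall (i : Type0), Type0) (fun (w : Type0) => w) (fun (v : Nat) => fun (δ : forall (a : (fun (p : Type1) => p) Type0), Type0) => δ) 0
  ~> fun (j : Type0) => j
inferred type:
  forall (j : Type0), Type0


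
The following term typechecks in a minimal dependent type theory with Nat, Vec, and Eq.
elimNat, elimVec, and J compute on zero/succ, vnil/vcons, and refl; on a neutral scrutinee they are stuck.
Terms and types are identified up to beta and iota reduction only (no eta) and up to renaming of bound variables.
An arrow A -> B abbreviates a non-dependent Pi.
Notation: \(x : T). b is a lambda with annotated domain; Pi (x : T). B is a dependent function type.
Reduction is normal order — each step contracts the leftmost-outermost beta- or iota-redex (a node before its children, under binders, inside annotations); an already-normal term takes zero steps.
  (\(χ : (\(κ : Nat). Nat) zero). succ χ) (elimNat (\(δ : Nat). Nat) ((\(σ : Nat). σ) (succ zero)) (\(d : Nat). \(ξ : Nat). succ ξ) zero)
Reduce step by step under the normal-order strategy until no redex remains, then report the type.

normal-order reduction sequence:
  (\(χ : (\(κ : Nat). Nat) zero). succ χ) (elimNat (\(δ : Nat). Nat) ((\(σ : Nat). σ) (succ zero)) (\(d : Nat). \(ξ : Nat). succ ξ) zero)
  ~> succ (elimNat (\(χ : Nat). Nat) ((\(κ : Nat). κ) (succ zero)) (\(δ : Nat). \(σ : Nat). succ σ) zero)
  ~> succ ((\(χ : Nat). χ) (succ zero))
  ~> succ (succ zero)
type:
  Nat


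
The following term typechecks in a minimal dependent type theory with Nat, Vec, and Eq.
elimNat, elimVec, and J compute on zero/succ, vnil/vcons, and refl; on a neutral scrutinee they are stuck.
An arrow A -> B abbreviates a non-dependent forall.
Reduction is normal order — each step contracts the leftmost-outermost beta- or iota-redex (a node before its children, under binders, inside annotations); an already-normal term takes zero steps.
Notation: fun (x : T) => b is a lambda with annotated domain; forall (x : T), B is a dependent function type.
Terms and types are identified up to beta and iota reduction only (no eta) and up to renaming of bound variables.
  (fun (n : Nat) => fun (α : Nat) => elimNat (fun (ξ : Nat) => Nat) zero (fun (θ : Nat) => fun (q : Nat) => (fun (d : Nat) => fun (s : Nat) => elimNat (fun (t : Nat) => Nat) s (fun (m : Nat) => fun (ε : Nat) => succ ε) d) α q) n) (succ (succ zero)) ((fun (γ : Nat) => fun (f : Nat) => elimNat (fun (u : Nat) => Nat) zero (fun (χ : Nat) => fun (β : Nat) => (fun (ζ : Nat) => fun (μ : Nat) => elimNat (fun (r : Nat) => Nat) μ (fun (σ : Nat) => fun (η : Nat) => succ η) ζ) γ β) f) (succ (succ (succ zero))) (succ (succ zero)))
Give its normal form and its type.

reduced normal form:
  succ (succ (succ (succ (succ (succ (succ (succ (succ (succ (succ (succ zero)))))))))))
inferred type:
  Nat
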